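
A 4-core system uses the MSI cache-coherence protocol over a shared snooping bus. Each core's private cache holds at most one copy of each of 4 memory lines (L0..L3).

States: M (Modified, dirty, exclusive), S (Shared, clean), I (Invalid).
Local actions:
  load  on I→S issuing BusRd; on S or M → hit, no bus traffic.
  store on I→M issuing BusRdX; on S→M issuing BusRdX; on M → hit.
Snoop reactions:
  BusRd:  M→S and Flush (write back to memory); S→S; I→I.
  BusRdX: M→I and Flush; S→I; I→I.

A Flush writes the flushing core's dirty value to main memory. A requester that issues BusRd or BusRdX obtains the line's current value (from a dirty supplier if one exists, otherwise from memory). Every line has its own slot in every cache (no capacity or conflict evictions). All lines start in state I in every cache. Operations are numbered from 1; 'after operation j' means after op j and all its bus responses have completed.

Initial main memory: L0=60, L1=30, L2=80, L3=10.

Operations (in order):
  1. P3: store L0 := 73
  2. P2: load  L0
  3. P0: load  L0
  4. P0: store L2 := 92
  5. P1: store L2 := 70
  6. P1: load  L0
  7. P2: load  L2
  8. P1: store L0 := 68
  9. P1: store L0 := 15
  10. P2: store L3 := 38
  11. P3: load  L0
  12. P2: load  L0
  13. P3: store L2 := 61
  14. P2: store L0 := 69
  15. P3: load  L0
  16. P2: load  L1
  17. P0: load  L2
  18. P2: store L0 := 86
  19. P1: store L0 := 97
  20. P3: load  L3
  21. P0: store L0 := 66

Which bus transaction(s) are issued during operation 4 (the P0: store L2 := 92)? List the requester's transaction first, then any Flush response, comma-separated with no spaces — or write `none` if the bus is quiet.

[1] P3: store L0 := 73 | P0:I, P1:I, P2:I, P3:M(73) | bus: BusRdX
[2] P2: load  L0 | P0:I, P1:I, P2:S(73), P3:S(73) | bus: BusRd,Flush
[3] P0: load  L0 | P0:S(73), P1:I, P2:S(73), P3:S(73) | bus: BusRd
[4] P0: store L2 := 92 | P0:M(92), P1:I, P2:I, P3:I | bus: BusRdX
[5] P1: store L2 := 70 | P0:I, P1:M(70), P2:I, P3:I | bus: BusRdX,Flush
[6] P1: load  L0 | P0:S(73), P1:S(73), P2:S(73), P3:S(73) | bus: BusRd
[7] P2: load  L2 | P0:I, P1:S(70), P2:S(70), P3:I | bus: BusRd,Flush
[8] P1: store L0 := 68 | P0:I, P1:M(68), P2:I, P3:I | bus: BusRdX
[9] P1: store L0 := 15 | P0:I, P1:M(15), P2:I, P3:I | bus: none
[10] P2: store L3 := 38 | P0:I, P1:I, P2:M(38), P3:I | bus: BusRdX
[11] P3: load  L0 | P0:I, P1:S(15), P2:I, P3:S(15) | bus: BusRd,Flush
[12] P2: load  L0 | P0:I, P1:S(15), P2:S(15), P3:S(15) | bus: BusRd
[13] P3: store L2 := 61 | P0:I, P1:I, P2:I, P3:M(61) | bus: BusRdX
[14] P2: store L0 := 69 | P0:I, P1:I, P2:M(69), P3:I | bus: BusRdX
[15] P3: load  L0 | P0:I, P1:I, P2:S(69), P3:S(69) | bus: BusRd,Flush
[16] P2: load  L1 | P0:I, P1:I, P2:S(30), P3:I | bus: BusRd
[17] P0: load  L2 | P0:S(61), P1:I, P2:I, P3:S(61) | bus: BusRd,Flush
[18] P2: store L0 := 86 | P0:I, P1:I, P2:M(86), P3:I | bus: BusRdX
[19] P1: store L0 := 97 | P0:I, P1:M(97), P2:I, P3:I | bus: BusRdX,Flush
[20] P3: load  L3 | P0:I, P1:I, P2:S(38), P3:S(38) | bus: BusRd,Flush
[21] P0: store L0 := 66 | P0:M(66), P1:I, P2:I, P3:I | bus: BusRdX,Flush

bus = BusRdX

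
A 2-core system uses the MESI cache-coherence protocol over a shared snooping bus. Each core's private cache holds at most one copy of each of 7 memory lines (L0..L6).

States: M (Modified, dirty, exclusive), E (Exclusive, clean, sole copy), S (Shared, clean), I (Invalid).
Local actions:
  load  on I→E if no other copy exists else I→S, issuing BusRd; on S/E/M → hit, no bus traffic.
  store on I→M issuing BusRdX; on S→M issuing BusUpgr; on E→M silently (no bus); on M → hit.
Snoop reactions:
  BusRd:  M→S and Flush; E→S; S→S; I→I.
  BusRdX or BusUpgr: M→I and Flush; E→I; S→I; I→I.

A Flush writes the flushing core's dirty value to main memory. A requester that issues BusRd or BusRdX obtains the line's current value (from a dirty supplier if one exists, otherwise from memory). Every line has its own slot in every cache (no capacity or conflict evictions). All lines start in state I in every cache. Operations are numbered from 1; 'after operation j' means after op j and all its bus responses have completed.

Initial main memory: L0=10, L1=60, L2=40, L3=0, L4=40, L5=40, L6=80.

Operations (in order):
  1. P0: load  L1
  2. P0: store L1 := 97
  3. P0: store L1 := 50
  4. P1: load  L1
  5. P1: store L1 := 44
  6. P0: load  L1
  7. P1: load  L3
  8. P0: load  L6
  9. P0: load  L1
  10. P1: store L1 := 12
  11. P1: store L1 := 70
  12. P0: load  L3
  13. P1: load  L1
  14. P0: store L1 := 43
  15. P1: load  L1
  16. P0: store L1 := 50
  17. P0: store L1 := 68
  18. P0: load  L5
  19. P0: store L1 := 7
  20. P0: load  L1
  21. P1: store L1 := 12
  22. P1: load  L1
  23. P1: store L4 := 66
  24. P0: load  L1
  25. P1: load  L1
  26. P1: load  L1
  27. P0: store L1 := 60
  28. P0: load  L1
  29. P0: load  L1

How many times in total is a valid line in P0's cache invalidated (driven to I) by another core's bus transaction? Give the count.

invalidations = 3

  op1 P0: load  L1 → E/I on L1; bus BusRd; mem=60
  op2 P0: store L1 := 97 → M/I on L1; bus (none); mem=60
  op3 P0: store L1 := 50 → M/I on L1; bus (none); mem=60
  op4 P1: load  L1 → S/S on L1; bus BusRd Flush; mem=50
  op5 P1: store L1 := 44 → I/M on L1; bus BusUpgr; mem=50
  op6 P0: load  L1 → S/S on L1; bus BusRd Flush; mem=44
  op7 P1: load  L3 → I/E on L3; bus BusRd; mem=0
  op8 P0: load  L6 → E/I on L6; bus BusRd; mem=80
  op9 P0: load  L1 → S/S on L1; bus (none); mem=44
  op10 P1: store L1 := 12 → I/M on L1; bus BusUpgr; mem=44
  op11 P1: store L1 := 70 → I/M on L1; bus (none); mem=44
  op12 P0: load  L3 → S/S on L3; bus BusRd; mem=0
  op13 P1: load  L1 → I/M on L1; bus (none); mem=44
  op14 P0: store L1 := 43 → M/I on L1; bus BusRdX Flush; mem=70
  op15 P1: load  L1 → S/S on L1; bus BusRd Flush; mem=43
  op16 P0: store L1 := 50 → M/I on L1; bus BusUpgr; mem=43
  op17 P0: store L1 := 68 → M/I on L1; bus (none); mem=43
  op18 P0: load  L5 → E/I on L5; bus BusRd; mem=40
  op19 P0: store L1 := 7 → M/I on L1; bus (none); mem=43
  op20 P0: load  L1 → M/I on L1; bus (none); mem=43
  op21 P1: store L1 := 12 → I/M on L1; bus BusRdX Flush; mem=7
  op22 P1: load  L1 → I/M on L1; bus (none); mem=7
  op23 P1: store L4 := 66 → I/M on L4; bus BusRdX; mem=40
  op24 P0: load  L1 → S/S on L1; bus BusRd Flush; mem=12
  op25 P1: load  L1 → S/S on L1; bus (none); mem=12
  op26 P1: load  L1 → S/S on L1; bus (none); mem=12
  op27 P0: store L1 := 60 → M/I on L1; bus BusUpgr; mem=12
  op28 P0: load  L1 → M/I on L1; bus (none); mem=12
  op29 P0: load  L1 → M/I on L1; bus (none); mem=12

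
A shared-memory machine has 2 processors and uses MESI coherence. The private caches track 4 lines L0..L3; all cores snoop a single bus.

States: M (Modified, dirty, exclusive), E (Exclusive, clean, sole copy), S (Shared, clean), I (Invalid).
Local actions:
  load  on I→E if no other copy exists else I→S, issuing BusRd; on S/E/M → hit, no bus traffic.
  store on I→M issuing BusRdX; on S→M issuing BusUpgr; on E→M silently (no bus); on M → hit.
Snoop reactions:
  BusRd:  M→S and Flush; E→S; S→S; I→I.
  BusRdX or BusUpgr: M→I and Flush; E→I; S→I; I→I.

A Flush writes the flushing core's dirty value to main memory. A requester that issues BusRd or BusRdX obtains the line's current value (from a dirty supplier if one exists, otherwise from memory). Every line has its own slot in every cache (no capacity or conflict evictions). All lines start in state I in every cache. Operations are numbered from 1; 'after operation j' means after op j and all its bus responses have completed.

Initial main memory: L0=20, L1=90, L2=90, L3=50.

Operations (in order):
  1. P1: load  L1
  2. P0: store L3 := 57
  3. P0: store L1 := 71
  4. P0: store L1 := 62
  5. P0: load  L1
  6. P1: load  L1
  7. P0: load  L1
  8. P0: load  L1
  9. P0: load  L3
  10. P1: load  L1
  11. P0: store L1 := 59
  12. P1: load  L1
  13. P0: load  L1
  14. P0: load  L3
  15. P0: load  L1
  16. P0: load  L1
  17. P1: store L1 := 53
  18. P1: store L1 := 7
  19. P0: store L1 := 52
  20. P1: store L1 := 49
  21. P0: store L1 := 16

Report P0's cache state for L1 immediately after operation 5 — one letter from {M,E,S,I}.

state = M

  op1 P1: load  L1 → I/E on L1; bus BusRd; mem=90
  op2 P0: store L3 := 57 → M/I on L3; bus BusRdX; mem=50
  op3 P0: store L1 := 71 → M/I on L1; bus BusRdX; mem=90
  op4 P0: store L1 := 62 → M/I on L1; bus (none); mem=90
  op5 P0: load  L1 → M/I on L1; bus (none); mem=90
  op6 P1: load  L1 → S/S on L1; bus BusRd Flush; mem=62
  op7 P0: load  L1 → S/S on L1; bus (none); mem=62
  op8 P0: load  L1 → S/S on L1; bus (none); mem=62
  op9 P0: load  L3 → M/I on L3; bus (none); mem=50
  op10 P1: load  L1 → S/S on L1; bus (none); mem=62
  op11 P0: store L1 := 59 → M/I on L1; bus BusUpgr; mem=62
  op12 P1: load  L1 → S/S on L1; bus BusRd Flush; mem=59
  op13 P0: load  L1 → S/S on L1; bus (none); mem=59
  op14 P0: load  L3 → M/I on L3; bus (none); mem=50
  op15 P0: load  L1 → S/S on L1; bus (none); mem=59
  op16 P0: load  L1 → S/S on L1; bus (none); mem=59
  op17 P1: store L1 := 53 → I/M on L1; bus BusUpgr; mem=59
  op18 P1: store L1 := 7 → I/M on L1; bus (none); mem=59
  op19 P0: store L1 := 52 → M/I on L1; bus BusRdX Flush; mem=7
  op20 P1: store L1 := 49 → I/M on L1; bus BusRdX Flush; mem=52
  op21 P0: store L1 := 16 → M/I on L1; bus BusRdX Flush; mem=49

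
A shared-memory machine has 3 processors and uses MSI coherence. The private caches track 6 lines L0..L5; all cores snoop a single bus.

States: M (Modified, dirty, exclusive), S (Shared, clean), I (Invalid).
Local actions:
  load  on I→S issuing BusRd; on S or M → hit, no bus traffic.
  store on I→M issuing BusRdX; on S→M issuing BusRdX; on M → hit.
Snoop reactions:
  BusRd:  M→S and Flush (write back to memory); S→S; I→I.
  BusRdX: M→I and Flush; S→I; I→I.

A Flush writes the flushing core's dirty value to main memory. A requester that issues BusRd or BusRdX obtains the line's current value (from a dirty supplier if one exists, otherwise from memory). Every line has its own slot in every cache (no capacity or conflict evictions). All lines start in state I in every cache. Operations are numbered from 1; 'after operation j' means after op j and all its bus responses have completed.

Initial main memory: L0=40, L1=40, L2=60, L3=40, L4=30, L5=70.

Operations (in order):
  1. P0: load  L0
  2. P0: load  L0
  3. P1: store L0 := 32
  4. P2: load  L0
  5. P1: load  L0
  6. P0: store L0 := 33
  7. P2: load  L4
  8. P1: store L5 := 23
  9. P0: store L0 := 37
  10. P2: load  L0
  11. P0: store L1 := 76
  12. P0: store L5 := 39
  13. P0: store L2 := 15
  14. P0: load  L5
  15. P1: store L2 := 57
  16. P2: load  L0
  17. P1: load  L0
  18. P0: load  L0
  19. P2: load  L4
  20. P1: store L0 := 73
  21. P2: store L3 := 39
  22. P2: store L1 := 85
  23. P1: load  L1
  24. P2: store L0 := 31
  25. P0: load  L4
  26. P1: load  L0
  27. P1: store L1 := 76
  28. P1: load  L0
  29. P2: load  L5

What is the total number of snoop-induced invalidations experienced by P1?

1. P0: load  L0  bus=[BusRd]  L0: P0=S P1=I P2=I  mem[L0]=40
2. P0: load  L0  bus=[-]  L0: P0=S P1=I P2=I  mem[L0]=40
3. P1: store L0 := 32  bus=[BusRdX]  L0: P0=I P1=M P2=I  mem[L0]=40
4. P2: load  L0  bus=[BusRd,Flush]  L0: P0=I P1=S P2=S  mem[L0]=32
5. P1: load  L0  bus=[-]  L0: P0=I P1=S P2=S  mem[L0]=32
6. P0: store L0 := 33  bus=[BusRdX]  L0: P0=M P1=I P2=I  mem[L0]=32
7. P2: load  L4  bus=[BusRd]  L4: P0=I P1=I P2=S  mem[L4]=30
8. P1: store L5 := 23  bus=[BusRdX]  L5: P0=I P1=M P2=I  mem[L5]=70
9. P0: store L0 := 37  bus=[-]  L0: P0=M P1=I P2=I  mem[L0]=32
10. P2: load  L0  bus=[BusRd,Flush]  L0: P0=S P1=I P2=S  mem[L0]=37
11. P0: store L1 := 76  bus=[BusRdX]  L1: P0=M P1=I P2=I  mem[L1]=40
12. P0: store L5 := 39  bus=[BusRdX,Flush]  L5: P0=M P1=I P2=I  mem[L5]=23
13. P0: store L2 := 15  bus=[BusRdX]  L2: P0=M P1=I P2=I  mem[L2]=60
14. P0: load  L5  bus=[-]  L5: P0=M P1=I P2=I  mem[L5]=23
15. P1: store L2 := 57  bus=[BusRdX,Flush]  L2: P0=I P1=M P2=I  mem[L2]=15
16. P2: load  L0  bus=[-]  L0: P0=S P1=I P2=S  mem[L0]=37
17. P1: load  L0  bus=[BusRd]  L0: P0=S P1=S P2=S  mem[L0]=37
18. P0: load  L0  bus=[-]  L0: P0=S P1=S P2=S  mem[L0]=37
19. P2: load  L4  bus=[-]  L4: P0=I P1=I P2=S  mem[L4]=30
20. P1: store L0 := 73  bus=[BusRdX]  L0: P0=I P1=M P2=I  mem[L0]=37
21. P2: store L3 := 39  bus=[BusRdX]  L3: P0=I P1=I P2=M  mem[L3]=40
22. P2: store L1 := 85  bus=[BusRdX,Flush]  L1: P0=I P1=I P2=M  mem[L1]=76
23. P1: load  L1  bus=[BusRd,Flush]  L1: P0=I P1=S P2=S  mem[L1]=85
24. P2: store L0 := 31  bus=[BusRdX,Flush]  L0: P0=I P1=I P2=M  mem[L0]=73
25. P0: load  L4  bus=[BusRd]  L4: P0=S P1=I P2=S  mem[L4]=30
26. P1: load  L0  bus=[BusRd,Flush]  L0: P0=I P1=S P2=S  mem[L0]=31
27. P1: store L1 := 76  bus=[BusRdX]  L1: P0=I P1=M P2=I  mem[L1]=85
28. P1: load  L0  bus=[-]  L0: P0=I P1=S P2=S  mem[L0]=31
29. P2: load  L5  bus=[BusRd,Flush]  L5: P0=S P1=I P2=S  mem[L5]=39

invalidations = 3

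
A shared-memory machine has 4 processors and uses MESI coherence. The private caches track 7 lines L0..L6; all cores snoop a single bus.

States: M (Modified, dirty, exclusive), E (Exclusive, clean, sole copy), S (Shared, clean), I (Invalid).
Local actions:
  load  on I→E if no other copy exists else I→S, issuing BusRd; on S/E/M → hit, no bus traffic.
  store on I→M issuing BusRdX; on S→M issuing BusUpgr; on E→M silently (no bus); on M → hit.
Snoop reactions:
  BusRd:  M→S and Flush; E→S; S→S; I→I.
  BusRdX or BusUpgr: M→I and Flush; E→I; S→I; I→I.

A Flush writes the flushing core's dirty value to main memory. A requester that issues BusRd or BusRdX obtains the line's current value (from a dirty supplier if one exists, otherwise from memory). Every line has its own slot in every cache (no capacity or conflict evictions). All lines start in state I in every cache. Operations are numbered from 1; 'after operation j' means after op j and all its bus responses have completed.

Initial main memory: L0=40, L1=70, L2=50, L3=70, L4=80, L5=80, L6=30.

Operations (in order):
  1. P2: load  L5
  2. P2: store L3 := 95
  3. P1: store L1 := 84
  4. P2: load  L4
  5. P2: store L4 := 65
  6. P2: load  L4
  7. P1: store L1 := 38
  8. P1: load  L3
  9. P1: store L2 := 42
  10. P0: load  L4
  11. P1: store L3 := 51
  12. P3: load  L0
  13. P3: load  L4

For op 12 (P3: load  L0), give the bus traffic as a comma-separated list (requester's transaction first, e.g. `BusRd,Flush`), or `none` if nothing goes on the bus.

[1] P2: load  L5 | P0:I, P1:I, P2:E(80), P3:I | bus: BusRd
[2] P2: store L3 := 95 | P0:I, P1:I, P2:M(95), P3:I | bus: BusRdX
[3] P1: store L1 := 84 | P0:I, P1:M(84), P2:I, P3:I | bus: BusRdX
[4] P2: load  L4 | P0:I, P1:I, P2:E(80), P3:I | bus: BusRd
[5] P2: store L4 := 65 | P0:I, P1:I, P2:M(65), P3:I | bus: none
[6] P2: load  L4 | P0:I, P1:I, P2:M(65), P3:I | bus: none
[7] P1: store L1 := 38 | P0:I, P1:M(38), P2:I, P3:I | bus: none
[8] P1: load  L3 | P0:I, P1:S(95), P2:S(95), P3:I | bus: BusRd,Flush
[9] P1: store L2 := 42 | P0:I, P1:M(42), P2:I, P3:I | bus: BusRdX
[10] P0: load  L4 | P0:S(65), P1:I, P2:S(65), P3:I | bus: BusRd,Flush
[11] P1: store L3 := 51 | P0:I, P1:M(51), P2:I, P3:I | bus: BusUpgr
[12] P3: load  L0 | P0:I, P1:I, P2:I, P3:E(40) | bus: BusRd
[13] P3: load  L4 | P0:S(65), P1:I, P2:S(65), P3:S(65) | bus: BusRd

bus = BusRd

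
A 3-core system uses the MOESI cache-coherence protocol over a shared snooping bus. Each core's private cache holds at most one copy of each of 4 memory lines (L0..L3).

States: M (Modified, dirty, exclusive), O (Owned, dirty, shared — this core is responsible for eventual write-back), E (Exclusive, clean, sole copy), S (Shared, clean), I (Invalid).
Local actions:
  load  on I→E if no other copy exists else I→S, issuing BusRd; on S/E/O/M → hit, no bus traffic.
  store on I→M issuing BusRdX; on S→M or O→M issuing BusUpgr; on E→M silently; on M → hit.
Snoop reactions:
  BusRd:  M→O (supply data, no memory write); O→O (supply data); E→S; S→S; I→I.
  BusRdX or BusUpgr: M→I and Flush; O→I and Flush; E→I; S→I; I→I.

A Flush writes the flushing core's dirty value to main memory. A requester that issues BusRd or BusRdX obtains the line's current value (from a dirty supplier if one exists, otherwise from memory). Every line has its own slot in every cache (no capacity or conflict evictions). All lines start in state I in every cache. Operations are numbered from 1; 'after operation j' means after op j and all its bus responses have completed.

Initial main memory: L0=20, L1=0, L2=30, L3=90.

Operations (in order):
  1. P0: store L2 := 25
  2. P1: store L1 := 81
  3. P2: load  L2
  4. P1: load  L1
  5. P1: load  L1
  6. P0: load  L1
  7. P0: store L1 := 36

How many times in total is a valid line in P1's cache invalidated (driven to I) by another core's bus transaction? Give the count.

invalidations = 1

1. P0: store L2 := 25  bus=[BusRdX]  L2: P0=M P1=I P2=I  mem[L2]=30
2. P1: store L1 := 81  bus=[BusRdX]  L1: P0=I P1=M P2=I  mem[L1]=0
3. P2: load  L2  bus=[BusRd]  L2: P0=O P1=I P2=S  mem[L2]=30
4. P1: load  L1  bus=[-]  L1: P0=I P1=M P2=I  mem[L1]=0
5. P1: load  L1  bus=[-]  L1: P0=I P1=M P2=I  mem[L1]=0
6. P0: load  L1  bus=[BusRd]  L1: P0=S P1=O P2=I  mem[L1]=0
7. P0: store L1 := 36  bus=[BusUpgr,Flush]  L1: P0=M P1=I P2=I  mem[L1]=81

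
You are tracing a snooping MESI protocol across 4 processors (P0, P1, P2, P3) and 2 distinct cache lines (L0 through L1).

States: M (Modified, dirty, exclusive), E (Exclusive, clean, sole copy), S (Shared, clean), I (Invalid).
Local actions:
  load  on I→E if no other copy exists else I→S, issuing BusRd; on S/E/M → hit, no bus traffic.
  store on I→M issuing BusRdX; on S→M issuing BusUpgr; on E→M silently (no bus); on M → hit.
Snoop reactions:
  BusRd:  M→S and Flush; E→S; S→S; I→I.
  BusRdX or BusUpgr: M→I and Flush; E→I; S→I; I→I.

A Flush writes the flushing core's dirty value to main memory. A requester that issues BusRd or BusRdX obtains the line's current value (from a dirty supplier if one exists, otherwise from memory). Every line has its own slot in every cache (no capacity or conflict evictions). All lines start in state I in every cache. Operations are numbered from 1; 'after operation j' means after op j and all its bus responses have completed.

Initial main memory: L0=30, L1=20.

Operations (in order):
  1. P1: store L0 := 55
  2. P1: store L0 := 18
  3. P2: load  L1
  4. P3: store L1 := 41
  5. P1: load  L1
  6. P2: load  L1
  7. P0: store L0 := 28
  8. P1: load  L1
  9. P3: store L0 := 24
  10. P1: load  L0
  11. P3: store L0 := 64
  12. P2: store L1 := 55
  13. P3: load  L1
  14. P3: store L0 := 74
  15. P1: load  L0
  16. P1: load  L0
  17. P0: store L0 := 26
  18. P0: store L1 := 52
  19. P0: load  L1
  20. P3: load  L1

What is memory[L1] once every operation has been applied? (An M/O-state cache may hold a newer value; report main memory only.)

step 1: P1: store L0 := 55  ⟶  IMII  (L0)  txn=BusRdX  M[L0]=30
step 2: P1: store L0 := 18  ⟶  IMII  (L0)  txn=∅  M[L0]=30
step 3: P2: load  L1  ⟶  IIEI  (L1)  txn=BusRd  M[L1]=20
step 4: P3: store L1 := 41  ⟶  IIIM  (L1)  txn=BusRdX  M[L1]=20
step 5: P1: load  L1  ⟶  ISIS  (L1)  txn=BusRd+Flush  M[L1]=41
step 6: P2: load  L1  ⟶  ISSS  (L1)  txn=BusRd  M[L1]=41
step 7: P0: store L0 := 28  ⟶  MIII  (L0)  txn=BusRdX+Flush  M[L0]=18
step 8: P1: load  L1  ⟶  ISSS  (L1)  txn=∅  M[L1]=41
step 9: P3: store L0 := 24  ⟶  IIIM  (L0)  txn=BusRdX+Flush  M[L0]=28
step 10: P1: load  L0  ⟶  ISIS  (L0)  txn=BusRd+Flush  M[L0]=24
step 11: P3: store L0 := 64  ⟶  IIIM  (L0)  txn=BusUpgr  M[L0]=24
step 12: P2: store L1 := 55  ⟶  IIMI  (L1)  txn=BusUpgr  M[L1]=41
step 13: P3: load  L1  ⟶  IISS  (L1)  txn=BusRd+Flush  M[L1]=55
step 14: P3: store L0 := 74  ⟶  IIIM  (L0)  txn=∅  M[L0]=24
step 15: P1: load  L0  ⟶  ISIS  (L0)  txn=BusRd+Flush  M[L0]=74
step 16: P1: load  L0  ⟶  ISIS  (L0)  txn=∅  M[L0]=74
step 17: P0: store L0 := 26  ⟶  MIII  (L0)  txn=BusRdX  M[L0]=74
step 18: P0: store L1 := 52  ⟶  MIII  (L1)  txn=BusRdX  M[L1]=55
step 19: P0: load  L1  ⟶  MIII  (L1)  txn=∅  M[L1]=55
step 20: P3: load  L1  ⟶  SIIS  (L1)  txn=BusRd+Flush  M[L1]=52

memory[L1] = 52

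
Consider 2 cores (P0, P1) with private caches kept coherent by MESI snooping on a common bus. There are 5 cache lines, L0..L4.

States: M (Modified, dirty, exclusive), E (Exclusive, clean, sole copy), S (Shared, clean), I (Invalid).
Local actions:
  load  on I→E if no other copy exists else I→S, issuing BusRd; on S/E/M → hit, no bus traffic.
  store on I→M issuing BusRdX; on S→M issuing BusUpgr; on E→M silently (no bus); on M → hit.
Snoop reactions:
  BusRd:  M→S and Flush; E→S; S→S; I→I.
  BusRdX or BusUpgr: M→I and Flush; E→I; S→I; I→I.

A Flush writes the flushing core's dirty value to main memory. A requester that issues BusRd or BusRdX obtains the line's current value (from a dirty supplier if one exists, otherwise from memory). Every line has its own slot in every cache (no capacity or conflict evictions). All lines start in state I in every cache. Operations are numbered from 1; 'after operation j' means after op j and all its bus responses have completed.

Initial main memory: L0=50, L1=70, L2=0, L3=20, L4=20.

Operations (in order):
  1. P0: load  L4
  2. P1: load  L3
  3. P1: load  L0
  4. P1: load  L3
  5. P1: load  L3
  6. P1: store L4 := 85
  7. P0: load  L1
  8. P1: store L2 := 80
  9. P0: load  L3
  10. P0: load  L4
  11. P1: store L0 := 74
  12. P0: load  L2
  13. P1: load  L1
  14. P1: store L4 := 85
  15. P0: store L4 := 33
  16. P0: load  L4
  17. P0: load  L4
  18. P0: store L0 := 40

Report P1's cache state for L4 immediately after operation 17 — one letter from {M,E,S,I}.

step 1: P0: load  L4  ⟶  EI  (L4)  txn=BusRd  M[L4]=20
step 2: P1: load  L3  ⟶  IE  (L3)  txn=BusRd  M[L3]=20
step 3: P1: load  L0  ⟶  IE  (L0)  txn=BusRd  M[L0]=50
step 4: P1: load  L3  ⟶  IE  (L3)  txn=∅  M[L3]=20
step 5: P1: load  L3  ⟶  IE  (L3)  txn=∅  M[L3]=20
step 6: P1: store L4 := 85  ⟶  IM  (L4)  txn=BusRdX  M[L4]=20
step 7: P0: load  L1  ⟶  EI  (L1)  txn=BusRd  M[L1]=70
step 8: P1: store L2 := 80  ⟶  IM  (L2)  txn=BusRdX  M[L2]=0
step 9: P0: load  L3  ⟶  SS  (L3)  txn=BusRd  M[L3]=20
step 10: P0: load  L4  ⟶  SS  (L4)  txn=BusRd+Flush  M[L4]=85
step 11: P1: store L0 := 74  ⟶  IM  (L0)  txn=∅  M[L0]=50
step 12: P0: load  L2  ⟶  SS  (L2)  txn=BusRd+Flush  M[L2]=80
step 13: P1: load  L1  ⟶  SS  (L1)  txn=BusRd  M[L1]=70
step 14: P1: store L4 := 85  ⟶  IM  (L4)  txn=BusUpgr  M[L4]=85
step 15: P0: store L4 := 33  ⟶  MI  (L4)  txn=BusRdX+Flush  M[L4]=85
step 16: P0: load  L4  ⟶  MI  (L4)  txn=∅  M[L4]=85
step 17: P0: load  L4  ⟶  MI  (L4)  txn=∅  M[L4]=85
step 18: P0: store L0 := 40  ⟶  MI  (L0)  txn=BusRdX+Flush  M[L0]=74

state = I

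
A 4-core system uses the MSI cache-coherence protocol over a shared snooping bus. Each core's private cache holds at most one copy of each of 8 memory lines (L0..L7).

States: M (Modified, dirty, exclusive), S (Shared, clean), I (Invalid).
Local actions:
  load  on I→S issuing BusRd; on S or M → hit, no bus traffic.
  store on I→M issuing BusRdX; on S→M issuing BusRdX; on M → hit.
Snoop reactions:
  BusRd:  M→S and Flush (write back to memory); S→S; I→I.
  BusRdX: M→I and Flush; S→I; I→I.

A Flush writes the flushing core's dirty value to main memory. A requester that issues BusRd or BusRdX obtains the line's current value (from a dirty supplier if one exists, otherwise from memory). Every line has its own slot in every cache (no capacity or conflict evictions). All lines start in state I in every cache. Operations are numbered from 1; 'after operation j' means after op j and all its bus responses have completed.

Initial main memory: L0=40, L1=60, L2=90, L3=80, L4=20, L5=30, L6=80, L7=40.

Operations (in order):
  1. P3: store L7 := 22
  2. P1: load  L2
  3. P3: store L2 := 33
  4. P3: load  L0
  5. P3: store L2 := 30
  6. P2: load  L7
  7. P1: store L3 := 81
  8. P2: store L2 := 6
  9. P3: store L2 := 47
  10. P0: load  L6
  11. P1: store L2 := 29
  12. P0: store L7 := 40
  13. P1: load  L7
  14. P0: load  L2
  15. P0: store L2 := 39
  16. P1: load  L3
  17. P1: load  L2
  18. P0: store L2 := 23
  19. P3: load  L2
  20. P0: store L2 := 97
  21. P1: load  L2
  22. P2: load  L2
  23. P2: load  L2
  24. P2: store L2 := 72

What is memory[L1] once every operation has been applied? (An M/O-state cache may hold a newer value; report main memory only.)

1. P3: store L7 := 22  bus=[BusRdX]  L7: P0=I P1=I P2=I P3=M  mem[L7]=40
2. P1: load  L2  bus=[BusRd]  L2: P0=I P1=S P2=I P3=I  mem[L2]=90
3. P3: store L2 := 33  bus=[BusRdX]  L2: P0=I P1=I P2=I P3=M  mem[L2]=90
4. P3: load  L0  bus=[BusRd]  L0: P0=I P1=I P2=I P3=S  mem[L0]=40
5. P3: store L2 := 30  bus=[-]  L2: P0=I P1=I P2=I P3=M  mem[L2]=90
6. P2: load  L7  bus=[BusRd,Flush]  L7: P0=I P1=I P2=S P3=S  mem[L7]=22
7. P1: store L3 := 81  bus=[BusRdX]  L3: P0=I P1=M P2=I P3=I  mem[L3]=80
8. P2: store L2 := 6  bus=[BusRdX,Flush]  L2: P0=I P1=I P2=M P3=I  mem[L2]=30
9. P3: store L2 := 47  bus=[BusRdX,Flush]  L2: P0=I P1=I P2=I P3=M  mem[L2]=6
10. P0: load  L6  bus=[BusRd]  L6: P0=S P1=I P2=I P3=I  mem[L6]=80
11. P1: store L2 := 29  bus=[BusRdX,Flush]  L2: P0=I P1=M P2=I P3=I  mem[L2]=47
12. P0: store L7 := 40  bus=[BusRdX]  L7: P0=M P1=I P2=I P3=I  mem[L7]=22
13. P1: load  L7  bus=[BusRd,Flush]  L7: P0=S P1=S P2=I P3=I  mem[L7]=40
14. P0: load  L2  bus=[BusRd,Flush]  L2: P0=S P1=S P2=I P3=I  mem[L2]=29
15. P0: store L2 := 39  bus=[BusRdX]  L2: P0=M P1=I P2=I P3=I  mem[L2]=29
16. P1: load  L3  bus=[-]  L3: P0=I P1=M P2=I P3=I  mem[L3]=80
17. P1: load  L2  bus=[BusRd,Flush]  L2: P0=S P1=S P2=I P3=I  mem[L2]=39
18. P0: store L2 := 23  bus=[BusRdX]  L2: P0=M P1=I P2=I P3=I  mem[L2]=39
19. P3: load  L2  bus=[BusRd,Flush]  L2: P0=S P1=I P2=I P3=S  mem[L2]=23
20. P0: store L2 := 97  bus=[BusRdX]  L2: P0=M P1=I P2=I P3=I  mem[L2]=23
21. P1: load  L2  bus=[BusRd,Flush]  L2: P0=S P1=S P2=I P3=I  mem[L2]=97
22. P2: load  L2  bus=[BusRd]  L2: P0=S P1=S P2=S P3=I  mem[L2]=97
23. P2: load  L2  bus=[-]  L2: P0=S P1=S P2=S P3=I  mem[L2]=97
24. P2: store L2 := 72  bus=[BusRdX]  L2: P0=I P1=I P2=M P3=I  mem[L2]=97

memory[L1] = 60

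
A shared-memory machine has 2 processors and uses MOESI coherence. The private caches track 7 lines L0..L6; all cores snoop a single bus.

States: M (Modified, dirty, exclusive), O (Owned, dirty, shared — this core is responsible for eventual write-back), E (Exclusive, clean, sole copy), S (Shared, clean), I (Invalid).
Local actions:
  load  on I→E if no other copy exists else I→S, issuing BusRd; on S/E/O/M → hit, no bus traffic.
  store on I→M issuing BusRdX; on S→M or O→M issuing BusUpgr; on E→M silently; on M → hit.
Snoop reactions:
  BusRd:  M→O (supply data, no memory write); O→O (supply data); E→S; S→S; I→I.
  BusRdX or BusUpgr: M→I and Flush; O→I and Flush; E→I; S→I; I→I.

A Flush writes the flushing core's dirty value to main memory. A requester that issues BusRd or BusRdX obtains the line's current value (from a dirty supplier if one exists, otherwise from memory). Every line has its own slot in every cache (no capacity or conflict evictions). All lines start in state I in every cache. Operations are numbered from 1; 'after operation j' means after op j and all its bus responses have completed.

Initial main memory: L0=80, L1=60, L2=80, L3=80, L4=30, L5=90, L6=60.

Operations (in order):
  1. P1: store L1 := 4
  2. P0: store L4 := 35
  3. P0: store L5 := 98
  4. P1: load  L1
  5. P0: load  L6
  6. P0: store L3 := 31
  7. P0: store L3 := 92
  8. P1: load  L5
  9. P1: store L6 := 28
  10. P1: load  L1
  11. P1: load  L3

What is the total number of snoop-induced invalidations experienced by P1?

invalidations = 0

[1] P1: store L1 := 4 | P0:I, P1:M(4) | bus: BusRdX
[2] P0: store L4 := 35 | P0:M(35), P1:I | bus: BusRdX
[3] P0: store L5 := 98 | P0:M(98), P1:I | bus: BusRdX
[4] P1: load  L1 | P0:I, P1:M(4) | bus: none
[5] P0: load  L6 | P0:E(60), P1:I | bus: BusRd
[6] P0: store L3 := 31 | P0:M(31), P1:I | bus: BusRdX
[7] P0: store L3 := 92 | P0:M(92), P1:I | bus: none
[8] P1: load  L5 | P0:O(98), P1:S(98) | bus: BusRd
[9] P1: store L6 := 28 | P0:I, P1:M(28) | bus: BusRdX
[10] P1: load  L1 | P0:I, P1:M(4) | bus: none
[11] P1: load  L3 | P0:O(92), P1:S(92) | bus: BusRd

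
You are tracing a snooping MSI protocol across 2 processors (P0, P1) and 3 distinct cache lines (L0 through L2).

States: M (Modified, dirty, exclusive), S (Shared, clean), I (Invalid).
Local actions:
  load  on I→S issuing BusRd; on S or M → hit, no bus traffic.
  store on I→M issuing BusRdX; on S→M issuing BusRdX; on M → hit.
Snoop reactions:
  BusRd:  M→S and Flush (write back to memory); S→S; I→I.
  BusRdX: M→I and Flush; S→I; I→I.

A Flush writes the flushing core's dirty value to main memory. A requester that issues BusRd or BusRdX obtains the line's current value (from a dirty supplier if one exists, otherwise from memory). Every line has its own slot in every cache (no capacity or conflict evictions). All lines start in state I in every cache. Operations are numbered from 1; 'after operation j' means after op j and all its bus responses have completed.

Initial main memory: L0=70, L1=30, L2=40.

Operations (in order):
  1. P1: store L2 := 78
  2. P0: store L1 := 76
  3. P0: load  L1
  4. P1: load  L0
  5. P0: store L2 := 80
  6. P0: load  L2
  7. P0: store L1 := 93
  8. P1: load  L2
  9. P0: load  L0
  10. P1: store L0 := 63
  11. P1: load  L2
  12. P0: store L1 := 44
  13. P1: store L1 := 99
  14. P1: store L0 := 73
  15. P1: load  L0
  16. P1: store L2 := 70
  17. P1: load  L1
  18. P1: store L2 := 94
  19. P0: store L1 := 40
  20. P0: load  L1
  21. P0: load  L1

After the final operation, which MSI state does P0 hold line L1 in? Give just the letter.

state = M

step 1: P1: store L2 := 78  ⟶  IM  (L2)  txn=BusRdX  M[L2]=40
step 2: P0: store L1 := 76  ⟶  MI  (L1)  txn=BusRdX  M[L1]=30
step 3: P0: load  L1  ⟶  MI  (L1)  txn=∅  M[L1]=30
step 4: P1: load  L0  ⟶  IS  (L0)  txn=BusRd  M[L0]=70
step 5: P0: store L2 := 80  ⟶  MI  (L2)  txn=BusRdX+Flush  M[L2]=78
step 6: P0: load  L2  ⟶  MI  (L2)  txn=∅  M[L2]=78
step 7: P0: store L1 := 93  ⟶  MI  (L1)  txn=∅  M[L1]=30
step 8: P1: load  L2  ⟶  SS  (L2)  txn=BusRd+Flush  M[L2]=80
step 9: P0: load  L0  ⟶  SS  (L0)  txn=BusRd  M[L0]=70
step 10: P1: store L0 := 63  ⟶  IM  (L0)  txn=BusRdX  M[L0]=70
step 11: P1: load  L2  ⟶  SS  (L2)  txn=∅  M[L2]=80
step 12: P0: store L1 := 44  ⟶  MI  (L1)  txn=∅  M[L1]=30
step 13: P1: store L1 := 99  ⟶  IM  (L1)  txn=BusRdX+Flush  M[L1]=44
step 14: P1: store L0 := 73  ⟶  IM  (L0)  txn=∅  M[L0]=70
step 15: P1: load  L0  ⟶  IM  (L0)  txn=∅  M[L0]=70
step 16: P1: store L2 := 70  ⟶  IM  (L2)  txn=BusRdX  M[L2]=80
step 17: P1: load  L1  ⟶  IM  (L1)  txn=∅  M[L1]=44
step 18: P1: store L2 := 94  ⟶  IM  (L2)  txn=∅  M[L2]=80
step 19: P0: store L1 := 40  ⟶  MI  (L1)  txn=BusRdX+Flush  M[L1]=99
step 20: P0: load  L1  ⟶  MI  (L1)  txn=∅  M[L1]=99
step 21: P0: load  L1  ⟶  MI  (L1)  txn=∅  M[L1]=99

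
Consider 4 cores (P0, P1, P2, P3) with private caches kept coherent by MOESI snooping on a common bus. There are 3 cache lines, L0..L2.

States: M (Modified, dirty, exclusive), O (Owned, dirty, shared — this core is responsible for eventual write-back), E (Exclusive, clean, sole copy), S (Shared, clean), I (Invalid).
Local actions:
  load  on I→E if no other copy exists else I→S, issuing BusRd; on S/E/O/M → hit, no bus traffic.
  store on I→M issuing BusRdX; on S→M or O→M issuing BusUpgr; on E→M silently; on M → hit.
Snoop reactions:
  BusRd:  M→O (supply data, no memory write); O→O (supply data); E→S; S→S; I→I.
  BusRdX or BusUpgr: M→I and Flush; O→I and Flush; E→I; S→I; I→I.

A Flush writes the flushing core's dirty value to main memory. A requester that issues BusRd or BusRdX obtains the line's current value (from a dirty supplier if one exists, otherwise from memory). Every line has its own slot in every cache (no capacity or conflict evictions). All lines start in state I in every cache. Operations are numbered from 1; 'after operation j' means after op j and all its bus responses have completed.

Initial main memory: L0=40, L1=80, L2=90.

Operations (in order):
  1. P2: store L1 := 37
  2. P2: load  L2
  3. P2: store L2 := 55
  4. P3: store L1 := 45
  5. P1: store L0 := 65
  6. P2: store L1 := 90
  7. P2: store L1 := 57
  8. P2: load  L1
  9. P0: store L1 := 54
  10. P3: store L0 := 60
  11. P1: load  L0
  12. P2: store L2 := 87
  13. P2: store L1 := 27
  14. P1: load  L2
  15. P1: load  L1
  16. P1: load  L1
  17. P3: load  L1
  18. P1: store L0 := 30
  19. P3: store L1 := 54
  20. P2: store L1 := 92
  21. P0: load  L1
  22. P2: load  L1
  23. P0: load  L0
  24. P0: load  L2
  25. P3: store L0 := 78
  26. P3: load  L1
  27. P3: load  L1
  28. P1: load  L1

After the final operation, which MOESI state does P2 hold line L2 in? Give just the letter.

  op1 P2: store L1 := 37 → I/I/M/I on L1; bus BusRdX; mem=80
  op2 P2: load  L2 → I/I/E/I on L2; bus BusRd; mem=90
  op3 P2: store L2 := 55 → I/I/M/I on L2; bus (none); mem=90
  op4 P3: store L1 := 45 → I/I/I/M on L1; bus BusRdX Flush; mem=37
  op5 P1: store L0 := 65 → I/M/I/I on L0; bus BusRdX; mem=40
  op6 P2: store L1 := 90 → I/I/M/I on L1; bus BusRdX Flush; mem=45
  op7 P2: store L1 := 57 → I/I/M/I on L1; bus (none); mem=45
  op8 P2: load  L1 → I/I/M/I on L1; bus (none); mem=45
  op9 P0: store L1 := 54 → M/I/I/I on L1; bus BusRdX Flush; mem=57
  op10 P3: store L0 := 60 → I/I/I/M on L0; bus BusRdX Flush; mem=65
  op11 P1: load  L0 → I/S/I/O on L0; bus BusRd; mem=65
  op12 P2: store L2 := 87 → I/I/M/I on L2; bus (none); mem=90
  op13 P2: store L1 := 27 → I/I/M/I on L1; bus BusRdX Flush; mem=54
  op14 P1: load  L2 → I/S/O/I on L2; bus BusRd; mem=90
  op15 P1: load  L1 → I/S/O/I on L1; bus BusRd; mem=54
  op16 P1: load  L1 → I/S/O/I on L1; bus (none); mem=54
  op17 P3: load  L1 → I/S/O/S on L1; bus BusRd; mem=54
  op18 P1: store L0 := 30 → I/M/I/I on L0; bus BusUpgr Flush; mem=60
  op19 P3: store L1 := 54 → I/I/I/M on L1; bus BusUpgr Flush; mem=27
  op20 P2: store L1 := 92 → I/I/M/I on L1; bus BusRdX Flush; mem=54
  op21 P0: load  L1 → S/I/O/I on L1; bus BusRd; mem=54
  op22 P2: load  L1 → S/I/O/I on L1; bus (none); mem=54
  op23 P0: load  L0 → S/O/I/I on L0; bus BusRd; mem=60
  op24 P0: load  L2 → S/S/O/I on L2; bus BusRd; mem=90
  op25 P3: store L0 := 78 → I/I/I/M on L0; bus BusRdX Flush; mem=30
  op26 P3: load  L1 → S/I/O/S on L1; bus BusRd; mem=54
  op27 P3: load  L1 → S/I/O/S on L1; bus (none); mem=54
  op28 P1: load  L1 → S/S/O/S on L1; bus BusRd; mem=54

state = O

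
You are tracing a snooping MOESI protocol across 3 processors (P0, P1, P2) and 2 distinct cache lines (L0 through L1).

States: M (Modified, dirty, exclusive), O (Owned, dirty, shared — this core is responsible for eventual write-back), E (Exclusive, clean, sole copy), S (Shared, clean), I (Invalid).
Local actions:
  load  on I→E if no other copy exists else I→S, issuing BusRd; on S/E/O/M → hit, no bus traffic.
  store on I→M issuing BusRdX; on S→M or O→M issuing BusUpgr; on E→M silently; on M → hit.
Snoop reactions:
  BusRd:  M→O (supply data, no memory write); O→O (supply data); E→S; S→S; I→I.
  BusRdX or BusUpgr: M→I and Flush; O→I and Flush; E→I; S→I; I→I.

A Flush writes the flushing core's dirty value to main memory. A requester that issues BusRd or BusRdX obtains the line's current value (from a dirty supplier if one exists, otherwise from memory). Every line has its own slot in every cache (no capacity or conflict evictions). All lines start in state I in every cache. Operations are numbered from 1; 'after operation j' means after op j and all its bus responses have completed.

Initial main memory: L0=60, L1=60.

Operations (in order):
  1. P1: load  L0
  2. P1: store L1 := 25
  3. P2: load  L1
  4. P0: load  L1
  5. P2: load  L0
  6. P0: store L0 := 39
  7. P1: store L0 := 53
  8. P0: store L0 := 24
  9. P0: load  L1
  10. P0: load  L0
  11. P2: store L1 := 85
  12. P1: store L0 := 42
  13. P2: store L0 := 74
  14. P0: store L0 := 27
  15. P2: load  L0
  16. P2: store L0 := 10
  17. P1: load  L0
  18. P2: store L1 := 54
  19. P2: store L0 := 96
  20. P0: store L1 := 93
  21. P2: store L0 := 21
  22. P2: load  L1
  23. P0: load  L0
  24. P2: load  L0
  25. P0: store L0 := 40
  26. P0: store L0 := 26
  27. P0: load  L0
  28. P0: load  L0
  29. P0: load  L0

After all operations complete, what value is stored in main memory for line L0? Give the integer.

[1] P1: load  L0 | P0:I, P1:E(60), P2:I | bus: BusRd
[2] P1: store L1 := 25 | P0:I, P1:M(25), P2:I | bus: BusRdX
[3] P2: load  L1 | P0:I, P1:O(25), P2:S(25) | bus: BusRd
[4] P0: load  L1 | P0:S(25), P1:O(25), P2:S(25) | bus: BusRd
[5] P2: load  L0 | P0:I, P1:S(60), P2:S(60) | bus: BusRd
[6] P0: store L0 := 39 | P0:M(39), P1:I, P2:I | bus: BusRdX
[7] P1: store L0 := 53 | P0:I, P1:M(53), P2:I | bus: BusRdX,Flush
[8] P0: store L0 := 24 | P0:M(24), P1:I, P2:I | bus: BusRdX,Flush
[9] P0: load  L1 | P0:S(25), P1:O(25), P2:S(25) | bus: none
[10] P0: load  L0 | P0:M(24), P1:I, P2:I | bus: none
[11] P2: store L1 := 85 | P0:I, P1:I, P2:M(85) | bus: BusUpgr,Flush
[12] P1: store L0 := 42 | P0:I, P1:M(42), P2:I | bus: BusRdX,Flush
[13] P2: store L0 := 74 | P0:I, P1:I, P2:M(74) | bus: BusRdX,Flush
[14] P0: store L0 := 27 | P0:M(27), P1:I, P2:I | bus: BusRdX,Flush
[15] P2: load  L0 | P0:O(27), P1:I, P2:S(27) | bus: BusRd
[16] P2: store L0 := 10 | P0:I, P1:I, P2:M(10) | bus: BusUpgr,Flush
[17] P1: load  L0 | P0:I, P1:S(10), P2:O(10) | bus: BusRd
[18] P2: store L1 := 54 | P0:I, P1:I, P2:M(54) | bus: none
[19] P2: store L0 := 96 | P0:I, P1:I, P2:M(96) | bus: BusUpgr
[20] P0: store L1 := 93 | P0:M(93), P1:I, P2:I | bus: BusRdX,Flush
[21] P2: store L0 := 21 | P0:I, P1:I, P2:M(21) | bus: none
[22] P2: load  L1 | P0:O(93), P1:I, P2:S(93) | bus: BusRd
[23] P0: load  L0 | P0:S(21), P1:I, P2:O(21) | bus: BusRd
[24] P2: load  L0 | P0:S(21), P1:I, P2:O(21) | bus: none
[25] P0: store L0 := 40 | P0:M(40), P1:I, P2:I | bus: BusUpgr,Flush
[26] P0: store L0 := 26 | P0:M(26), P1:I, P2:I | bus: none
[27] P0: load  L0 | P0:M(26), P1:I, P2:I | bus: none
[28] P0: load  L0 | P0:M(26), P1:I, P2:I | bus: none
[29] P0: load  L0 | P0:M(26), P1:I, P2:I | bus: none

memory[L0] = 21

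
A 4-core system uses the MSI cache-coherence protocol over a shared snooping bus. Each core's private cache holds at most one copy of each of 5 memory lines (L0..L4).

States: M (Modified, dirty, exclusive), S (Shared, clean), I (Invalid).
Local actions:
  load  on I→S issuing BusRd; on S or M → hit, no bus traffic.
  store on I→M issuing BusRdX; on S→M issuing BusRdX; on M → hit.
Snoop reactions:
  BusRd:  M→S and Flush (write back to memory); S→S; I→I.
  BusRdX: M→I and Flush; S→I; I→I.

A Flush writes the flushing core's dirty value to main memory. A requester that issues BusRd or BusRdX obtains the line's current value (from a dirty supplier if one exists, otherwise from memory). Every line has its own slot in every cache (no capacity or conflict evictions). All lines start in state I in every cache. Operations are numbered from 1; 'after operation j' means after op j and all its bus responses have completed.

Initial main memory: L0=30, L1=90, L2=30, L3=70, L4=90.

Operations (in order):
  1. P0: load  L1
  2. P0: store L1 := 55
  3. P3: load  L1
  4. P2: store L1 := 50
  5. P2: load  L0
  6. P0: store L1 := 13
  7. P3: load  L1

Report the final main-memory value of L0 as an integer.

memory[L0] = 30

1. P0: load  L1  bus=[BusRd]  L1: P0=S P1=I P2=I P3=I  mem[L1]=90
2. P0: store L1 := 55  bus=[BusRdX]  L1: P0=M P1=I P2=I P3=I  mem[L1]=90
3. P3: load  L1  bus=[BusRd,Flush]  L1: P0=S P1=I P2=I P3=S  mem[L1]=55
4. P2: store L1 := 50  bus=[BusRdX]  L1: P0=I P1=I P2=M P3=I  mem[L1]=55
5. P2: load  L0  bus=[BusRd]  L0: P0=I P1=I P2=S P3=I  mem[L0]=30
6. P0: store L1 := 13  bus=[BusRdX,Flush]  L1: P0=M P1=I P2=I P3=I  mem[L1]=50
7. P3: load  L1  bus=[BusRd,Flush]  L1: P0=S P1=I P2=I P3=S  mem[L1]=13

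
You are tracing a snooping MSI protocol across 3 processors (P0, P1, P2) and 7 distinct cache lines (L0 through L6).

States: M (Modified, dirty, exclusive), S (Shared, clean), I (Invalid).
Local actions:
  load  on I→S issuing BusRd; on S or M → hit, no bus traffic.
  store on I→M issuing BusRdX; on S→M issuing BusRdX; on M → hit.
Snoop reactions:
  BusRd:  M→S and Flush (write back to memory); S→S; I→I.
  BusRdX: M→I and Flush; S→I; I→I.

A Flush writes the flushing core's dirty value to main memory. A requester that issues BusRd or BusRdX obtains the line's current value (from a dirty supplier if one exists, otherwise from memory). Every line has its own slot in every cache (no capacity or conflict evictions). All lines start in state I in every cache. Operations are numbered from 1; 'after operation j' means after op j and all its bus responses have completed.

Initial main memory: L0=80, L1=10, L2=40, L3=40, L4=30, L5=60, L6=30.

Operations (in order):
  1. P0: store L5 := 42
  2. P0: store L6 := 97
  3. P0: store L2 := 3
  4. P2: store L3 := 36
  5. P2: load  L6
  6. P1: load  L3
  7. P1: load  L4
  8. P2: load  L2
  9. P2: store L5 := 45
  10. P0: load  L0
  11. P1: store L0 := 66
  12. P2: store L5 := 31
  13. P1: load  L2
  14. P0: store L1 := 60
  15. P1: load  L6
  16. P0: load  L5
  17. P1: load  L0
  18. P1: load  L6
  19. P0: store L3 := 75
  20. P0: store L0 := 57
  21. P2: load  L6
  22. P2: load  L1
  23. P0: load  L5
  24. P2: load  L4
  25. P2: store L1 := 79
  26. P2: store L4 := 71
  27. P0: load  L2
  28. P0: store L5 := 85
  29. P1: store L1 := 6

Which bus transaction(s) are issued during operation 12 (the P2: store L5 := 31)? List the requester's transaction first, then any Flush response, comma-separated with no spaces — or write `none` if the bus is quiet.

step 1: P0: store L5 := 42  ⟶  MII  (L5)  txn=BusRdX  M[L5]=60
step 2: P0: store L6 := 97  ⟶  MII  (L6)  txn=BusRdX  M[L6]=30
step 3: P0: store L2 := 3  ⟶  MII  (L2)  txn=BusRdX  M[L2]=40
step 4: P2: store L3 := 36  ⟶  IIM  (L3)  txn=BusRdX  M[L3]=40
step 5: P2: load  L6  ⟶  SIS  (L6)  txn=BusRd+Flush  M[L6]=97
step 6: P1: load  L3  ⟶  ISS  (L3)  txn=BusRd+Flush  M[L3]=36
step 7: P1: load  L4  ⟶  ISI  (L4)  txn=BusRd  M[L4]=30
step 8: P2: load  L2  ⟶  SIS  (L2)  txn=BusRd+Flush  M[L2]=3
step 9: P2: store L5 := 45  ⟶  IIM  (L5)  txn=BusRdX+Flush  M[L5]=42
step 10: P0: load  L0  ⟶  SII  (L0)  txn=BusRd  M[L0]=80
step 11: P1: store L0 := 66  ⟶  IMI  (L0)  txn=BusRdX  M[L0]=80
step 12: P2: store L5 := 31  ⟶  IIM  (L5)  txn=∅  M[L5]=42
step 13: P1: load  L2  ⟶  SSS  (L2)  txn=BusRd  M[L2]=3
step 14: P0: store L1 := 60  ⟶  MII  (L1)  txn=BusRdX  M[L1]=10
step 15: P1: load  L6  ⟶  SSS  (L6)  txn=BusRd  M[L6]=97
step 16: P0: load  L5  ⟶  SIS  (L5)  txn=BusRd+Flush  M[L5]=31
step 17: P1: load  L0  ⟶  IMI  (L0)  txn=∅  M[L0]=80
step 18: P1: load  L6  ⟶  SSS  (L6)  txn=∅  M[L6]=97
step 19: P0: store L3 := 75  ⟶  MII  (L3)  txn=BusRdX  M[L3]=36
step 20: P0: store L0 := 57  ⟶  MII  (L0)  txn=BusRdX+Flush  M[L0]=66
step 21: P2: load  L6  ⟶  SSS  (L6)  txn=∅  M[L6]=97
step 22: P2: load  L1  ⟶  SIS  (L1)  txn=BusRd+Flush  M[L1]=60
step 23: P0: load  L5  ⟶  SIS  (L5)  txn=∅  M[L5]=31
step 24: P2: load  L4  ⟶  ISS  (L4)  txn=BusRd  M[L4]=30
step 25: P2: store L1 := 79  ⟶  IIM  (L1)  txn=BusRdX  M[L1]=60
step 26: P2: store L4 := 71  ⟶  IIM  (L4)  txn=BusRdX  M[L4]=30
step 27: P0: load  L2  ⟶  SSS  (L2)  txn=∅  M[L2]=3
step 28: P0: store L5 := 85  ⟶  MII  (L5)  txn=BusRdX  M[L5]=31
step 29: P1: store L1 := 6  ⟶  IMI  (L1)  txn=BusRdX+Flush  M[L1]=79

bus = none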